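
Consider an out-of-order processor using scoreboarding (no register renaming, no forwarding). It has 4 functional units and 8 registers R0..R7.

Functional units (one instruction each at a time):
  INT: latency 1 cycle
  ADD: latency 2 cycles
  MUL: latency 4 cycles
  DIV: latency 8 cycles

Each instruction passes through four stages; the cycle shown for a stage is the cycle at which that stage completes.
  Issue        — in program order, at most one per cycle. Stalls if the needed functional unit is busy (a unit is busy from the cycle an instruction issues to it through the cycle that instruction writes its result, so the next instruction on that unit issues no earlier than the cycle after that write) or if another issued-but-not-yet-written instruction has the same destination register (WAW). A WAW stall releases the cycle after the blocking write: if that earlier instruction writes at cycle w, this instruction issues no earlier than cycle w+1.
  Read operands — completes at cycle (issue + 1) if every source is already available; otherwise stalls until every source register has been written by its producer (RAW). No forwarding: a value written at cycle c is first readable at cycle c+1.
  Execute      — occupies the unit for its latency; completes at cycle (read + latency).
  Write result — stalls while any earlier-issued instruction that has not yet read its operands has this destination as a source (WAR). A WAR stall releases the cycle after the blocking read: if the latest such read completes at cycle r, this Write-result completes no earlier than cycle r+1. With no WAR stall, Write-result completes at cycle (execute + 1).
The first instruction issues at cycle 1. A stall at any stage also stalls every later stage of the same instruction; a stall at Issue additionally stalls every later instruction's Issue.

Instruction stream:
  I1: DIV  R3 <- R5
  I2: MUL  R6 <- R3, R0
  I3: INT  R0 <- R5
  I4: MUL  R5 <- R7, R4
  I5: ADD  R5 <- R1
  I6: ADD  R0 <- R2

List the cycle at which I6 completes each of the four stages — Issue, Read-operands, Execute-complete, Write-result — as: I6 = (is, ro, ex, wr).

cycle 1: issue I1 (DIV)
cycle 2: I1 read-ops · issue I2 (MUL)
cycle 3: issue I3 (INT)
cycle 4: I3 read-ops
cycle 5: I3 finished on INT
cycle 10: I1 finished on DIV
cycle 11: I1→R3
cycle 12: I2 read-ops
cycle 13: I3→R0
cycle 16: I2 finished on MUL
cycle 17: I2→R6
cycle 18: issue I4 (MUL)
cycle 19: I4 read-ops
cycle 23: I4 finished on MUL
cycle 24: I4→R5
cycle 25: issue I5 (ADD)
cycle 26: I5 read-ops
cycle 28: I5 finished on ADD
cycle 29: I5→R5
cycle 30: issue I6 (ADD)
cycle 31: I6 read-ops
cycle 33: I6 finished on ADD
cycle 34: I6→R0

I6 = (30, 31, 33, 34)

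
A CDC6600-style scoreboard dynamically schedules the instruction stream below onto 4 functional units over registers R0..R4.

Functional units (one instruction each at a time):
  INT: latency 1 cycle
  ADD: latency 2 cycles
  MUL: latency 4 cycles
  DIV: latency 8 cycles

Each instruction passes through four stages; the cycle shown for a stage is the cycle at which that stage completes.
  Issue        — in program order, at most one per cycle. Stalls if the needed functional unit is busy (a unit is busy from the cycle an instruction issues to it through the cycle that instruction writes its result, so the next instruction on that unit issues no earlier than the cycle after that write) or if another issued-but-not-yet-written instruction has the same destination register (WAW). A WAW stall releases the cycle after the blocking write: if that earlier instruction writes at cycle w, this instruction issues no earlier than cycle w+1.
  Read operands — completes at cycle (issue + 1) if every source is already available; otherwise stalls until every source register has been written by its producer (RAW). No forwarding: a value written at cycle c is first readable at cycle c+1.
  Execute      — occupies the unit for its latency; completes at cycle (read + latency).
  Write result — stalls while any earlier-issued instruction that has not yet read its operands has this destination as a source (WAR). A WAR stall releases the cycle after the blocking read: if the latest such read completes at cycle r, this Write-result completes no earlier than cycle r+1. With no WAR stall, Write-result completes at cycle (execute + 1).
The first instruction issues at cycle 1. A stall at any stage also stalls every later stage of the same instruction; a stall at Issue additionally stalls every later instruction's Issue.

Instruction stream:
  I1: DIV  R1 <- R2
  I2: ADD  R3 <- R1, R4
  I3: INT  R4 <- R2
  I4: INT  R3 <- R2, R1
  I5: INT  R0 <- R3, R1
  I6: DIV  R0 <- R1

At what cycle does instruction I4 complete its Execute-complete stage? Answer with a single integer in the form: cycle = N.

cycle = 18

c1: I1 dispatched to DIV
c2: I1 operands ready | I2 dispatched to ADD
c3: I3 dispatched to INT
c4: I3 operands ready
c5: I3 complete
c10: I1 complete
c11: R1←I1
c12: I2 operands ready
c13: R4←I3
c14: I2 complete
c15: R3←I2
c16: I4 dispatched to INT
c17: I4 operands ready
c18: I4 complete
c19: R3←I4
c20: I5 dispatched to INT
c21: I5 operands ready
c22: I5 complete
c23: R0←I5
c24: I6 dispatched to DIV
c25: I6 operands ready
c33: I6 complete
c34: R0←I6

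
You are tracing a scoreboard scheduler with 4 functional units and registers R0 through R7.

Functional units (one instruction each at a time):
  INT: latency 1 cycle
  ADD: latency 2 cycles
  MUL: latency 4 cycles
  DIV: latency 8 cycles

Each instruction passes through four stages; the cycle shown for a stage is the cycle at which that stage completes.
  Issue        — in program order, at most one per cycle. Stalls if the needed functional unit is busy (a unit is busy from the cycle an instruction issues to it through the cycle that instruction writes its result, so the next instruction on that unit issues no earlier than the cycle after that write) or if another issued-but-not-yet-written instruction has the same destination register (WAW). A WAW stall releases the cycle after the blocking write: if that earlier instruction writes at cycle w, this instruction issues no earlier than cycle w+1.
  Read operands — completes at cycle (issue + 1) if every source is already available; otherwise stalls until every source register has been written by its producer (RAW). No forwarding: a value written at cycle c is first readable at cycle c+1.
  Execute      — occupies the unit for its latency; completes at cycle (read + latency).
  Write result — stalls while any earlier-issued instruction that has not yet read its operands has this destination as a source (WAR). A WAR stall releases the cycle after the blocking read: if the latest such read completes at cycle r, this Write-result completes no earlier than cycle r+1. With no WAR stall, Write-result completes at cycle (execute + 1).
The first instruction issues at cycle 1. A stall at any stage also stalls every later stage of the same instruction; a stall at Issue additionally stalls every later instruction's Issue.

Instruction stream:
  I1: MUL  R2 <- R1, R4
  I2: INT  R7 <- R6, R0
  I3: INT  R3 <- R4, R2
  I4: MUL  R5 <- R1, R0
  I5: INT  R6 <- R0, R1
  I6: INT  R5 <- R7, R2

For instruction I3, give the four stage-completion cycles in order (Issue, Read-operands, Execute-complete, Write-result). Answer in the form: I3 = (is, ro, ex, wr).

I3 = (6, 8, 9, 10)

1) issue 1, read 2, done 6, write 7
2) issue 2, read 3, done 4, write 5
3) issue 6, read 8, done 9, write 10  <struct: INT busy until I2 writes@5 / RAW R2: wait I1 write@7>
4) issue 8, read 9, done 13, write 14  <struct: MUL busy until I1 writes@7>
5) issue 11, read 12, done 13, write 14  <struct: INT busy until I3 writes@10>
6) issue 15, read 16, done 17, write 18  <struct: INT busy until I5 writes@14>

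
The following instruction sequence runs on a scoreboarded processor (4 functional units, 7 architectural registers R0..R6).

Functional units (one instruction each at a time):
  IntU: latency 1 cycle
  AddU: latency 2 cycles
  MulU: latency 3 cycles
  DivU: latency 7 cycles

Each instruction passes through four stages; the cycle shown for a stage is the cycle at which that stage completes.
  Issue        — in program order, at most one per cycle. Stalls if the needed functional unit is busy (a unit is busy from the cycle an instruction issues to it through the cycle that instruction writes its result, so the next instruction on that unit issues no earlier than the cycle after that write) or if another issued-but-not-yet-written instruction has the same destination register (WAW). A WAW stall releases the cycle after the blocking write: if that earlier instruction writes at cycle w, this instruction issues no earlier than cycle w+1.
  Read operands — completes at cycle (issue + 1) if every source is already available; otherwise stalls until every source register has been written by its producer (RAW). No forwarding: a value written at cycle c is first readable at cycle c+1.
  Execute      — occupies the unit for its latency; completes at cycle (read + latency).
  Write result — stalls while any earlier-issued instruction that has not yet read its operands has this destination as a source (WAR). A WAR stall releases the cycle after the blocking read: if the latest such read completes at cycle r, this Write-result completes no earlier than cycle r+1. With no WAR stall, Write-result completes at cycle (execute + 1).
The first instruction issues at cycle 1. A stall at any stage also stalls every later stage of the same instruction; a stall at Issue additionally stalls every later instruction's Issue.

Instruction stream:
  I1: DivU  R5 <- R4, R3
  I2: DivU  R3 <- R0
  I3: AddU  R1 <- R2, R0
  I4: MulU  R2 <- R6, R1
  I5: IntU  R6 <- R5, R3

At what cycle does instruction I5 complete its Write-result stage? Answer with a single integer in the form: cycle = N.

cycle = 23

I1  is:1  ro:2  ex:9  wr:10
I2  is:11  ro:12  ex:19  wr:20  — struct: DivU busy until I1 writes@10
I3  is:12  ro:13  ex:15  wr:16
I4  is:13  ro:17  ex:20  wr:21  — RAW R1: wait I3 write@16
I5  is:14  ro:21  ex:22  wr:23  — RAW R3: wait I2 write@20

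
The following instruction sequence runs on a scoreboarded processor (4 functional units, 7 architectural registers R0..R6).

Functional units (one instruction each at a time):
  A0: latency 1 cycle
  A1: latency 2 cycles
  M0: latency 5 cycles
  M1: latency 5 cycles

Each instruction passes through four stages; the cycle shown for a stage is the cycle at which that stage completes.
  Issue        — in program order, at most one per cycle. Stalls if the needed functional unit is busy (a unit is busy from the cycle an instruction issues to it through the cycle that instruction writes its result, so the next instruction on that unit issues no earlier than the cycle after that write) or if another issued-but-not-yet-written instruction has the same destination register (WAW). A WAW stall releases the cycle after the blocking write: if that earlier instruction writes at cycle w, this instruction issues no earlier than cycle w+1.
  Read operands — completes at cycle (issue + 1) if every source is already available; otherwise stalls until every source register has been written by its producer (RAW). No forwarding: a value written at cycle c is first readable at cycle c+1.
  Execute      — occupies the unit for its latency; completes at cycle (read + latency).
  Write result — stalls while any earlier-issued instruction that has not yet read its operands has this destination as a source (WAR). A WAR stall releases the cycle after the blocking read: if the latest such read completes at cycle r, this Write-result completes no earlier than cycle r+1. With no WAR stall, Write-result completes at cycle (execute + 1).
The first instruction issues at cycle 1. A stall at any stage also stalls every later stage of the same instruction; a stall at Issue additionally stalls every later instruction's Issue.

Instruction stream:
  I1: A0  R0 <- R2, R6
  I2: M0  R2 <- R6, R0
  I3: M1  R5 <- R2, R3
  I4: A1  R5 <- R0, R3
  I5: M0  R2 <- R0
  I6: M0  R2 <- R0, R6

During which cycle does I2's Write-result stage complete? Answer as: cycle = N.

cycle = 11

  I1 | 1 | 2 | 3 | 4
  I2 | 2 | 5 | 10 | 11   RAW R0: wait I1 write@4
  I3 | 3 | 12 | 17 | 18   RAW R2: wait I2 write@11
  I4 | 19 | 20 | 22 | 23   WAW R5: wait I3 write@18
  I5 | 20 | 21 | 26 | 27
  I6 | 28 | 29 | 34 | 35   struct: M0 busy until I5 writes@27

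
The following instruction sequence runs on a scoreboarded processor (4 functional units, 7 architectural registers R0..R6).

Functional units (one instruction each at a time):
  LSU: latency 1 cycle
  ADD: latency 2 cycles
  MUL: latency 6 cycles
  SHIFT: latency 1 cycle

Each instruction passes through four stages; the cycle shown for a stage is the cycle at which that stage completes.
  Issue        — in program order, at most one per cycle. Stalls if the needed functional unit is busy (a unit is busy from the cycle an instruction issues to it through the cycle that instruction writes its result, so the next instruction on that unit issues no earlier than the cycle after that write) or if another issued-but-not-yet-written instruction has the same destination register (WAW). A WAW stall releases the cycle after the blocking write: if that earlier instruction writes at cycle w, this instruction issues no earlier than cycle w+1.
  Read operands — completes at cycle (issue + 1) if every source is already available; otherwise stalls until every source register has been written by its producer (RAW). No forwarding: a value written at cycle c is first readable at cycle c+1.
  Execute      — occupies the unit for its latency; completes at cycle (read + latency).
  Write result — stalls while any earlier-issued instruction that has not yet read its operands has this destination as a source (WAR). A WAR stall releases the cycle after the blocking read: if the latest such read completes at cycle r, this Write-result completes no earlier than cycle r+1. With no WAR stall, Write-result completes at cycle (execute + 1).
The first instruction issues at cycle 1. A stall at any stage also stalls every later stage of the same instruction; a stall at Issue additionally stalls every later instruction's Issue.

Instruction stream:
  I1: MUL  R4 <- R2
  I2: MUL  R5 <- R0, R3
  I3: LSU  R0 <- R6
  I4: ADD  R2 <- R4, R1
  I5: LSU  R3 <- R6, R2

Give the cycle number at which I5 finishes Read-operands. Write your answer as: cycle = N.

cycle = 17

cycle 1: I1→MUL
cycle 2: I1 RO
cycle 8: I1 EX
cycle 9: I1 WR R4
cycle 10: I2→MUL
cycle 11: I2 RO; I3→LSU
cycle 12: I3 RO; I4→ADD
cycle 13: I3 EX; I4 RO
cycle 14: I3 WR R0
cycle 15: I4 EX; I5→LSU
cycle 16: I4 WR R2
cycle 17: I2 EX; I5 RO
cycle 18: I2 WR R5; I5 EX
cycle 19: I5 WR R3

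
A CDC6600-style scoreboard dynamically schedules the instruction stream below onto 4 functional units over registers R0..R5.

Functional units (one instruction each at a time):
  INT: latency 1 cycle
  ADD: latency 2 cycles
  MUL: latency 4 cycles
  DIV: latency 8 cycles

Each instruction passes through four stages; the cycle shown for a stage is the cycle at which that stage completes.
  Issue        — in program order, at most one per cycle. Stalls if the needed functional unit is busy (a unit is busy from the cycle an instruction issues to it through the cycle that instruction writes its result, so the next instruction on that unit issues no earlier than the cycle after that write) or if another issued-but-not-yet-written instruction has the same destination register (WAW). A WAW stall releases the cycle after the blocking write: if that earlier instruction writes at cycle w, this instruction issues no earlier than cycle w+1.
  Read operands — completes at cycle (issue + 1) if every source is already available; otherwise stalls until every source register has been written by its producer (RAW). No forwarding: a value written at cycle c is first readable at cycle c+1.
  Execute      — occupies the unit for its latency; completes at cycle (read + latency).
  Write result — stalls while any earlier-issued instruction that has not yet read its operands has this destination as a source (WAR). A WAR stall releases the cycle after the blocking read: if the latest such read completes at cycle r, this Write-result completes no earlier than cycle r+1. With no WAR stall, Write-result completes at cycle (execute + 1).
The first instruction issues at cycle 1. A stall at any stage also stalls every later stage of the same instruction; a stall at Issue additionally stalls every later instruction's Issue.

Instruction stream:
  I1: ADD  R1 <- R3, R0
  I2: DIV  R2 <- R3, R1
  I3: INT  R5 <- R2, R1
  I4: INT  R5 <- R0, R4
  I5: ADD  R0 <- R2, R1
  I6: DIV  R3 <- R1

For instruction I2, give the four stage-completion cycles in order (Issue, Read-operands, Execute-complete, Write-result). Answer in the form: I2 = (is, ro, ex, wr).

I2 = (2, 6, 14, 15)

cycle 1: I1 issues→ADD
cycle 2: I1 reads; I2 issues→DIV
cycle 3: I3 issues→INT
cycle 4: I1 exec-done
cycle 5: I1 writes R1
cycle 6: I2 reads
cycle 14: I2 exec-done
cycle 15: I2 writes R2
cycle 16: I3 reads
cycle 17: I3 exec-done
cycle 18: I3 writes R5
cycle 19: I4 issues→INT
cycle 20: I4 reads; I5 issues→ADD
cycle 21: I4 exec-done; I5 reads; I6 issues→DIV
cycle 22: I4 writes R5; I6 reads
cycle 23: I5 exec-done
cycle 24: I5 writes R0
cycle 30: I6 exec-done
cycle 31: I6 writes R3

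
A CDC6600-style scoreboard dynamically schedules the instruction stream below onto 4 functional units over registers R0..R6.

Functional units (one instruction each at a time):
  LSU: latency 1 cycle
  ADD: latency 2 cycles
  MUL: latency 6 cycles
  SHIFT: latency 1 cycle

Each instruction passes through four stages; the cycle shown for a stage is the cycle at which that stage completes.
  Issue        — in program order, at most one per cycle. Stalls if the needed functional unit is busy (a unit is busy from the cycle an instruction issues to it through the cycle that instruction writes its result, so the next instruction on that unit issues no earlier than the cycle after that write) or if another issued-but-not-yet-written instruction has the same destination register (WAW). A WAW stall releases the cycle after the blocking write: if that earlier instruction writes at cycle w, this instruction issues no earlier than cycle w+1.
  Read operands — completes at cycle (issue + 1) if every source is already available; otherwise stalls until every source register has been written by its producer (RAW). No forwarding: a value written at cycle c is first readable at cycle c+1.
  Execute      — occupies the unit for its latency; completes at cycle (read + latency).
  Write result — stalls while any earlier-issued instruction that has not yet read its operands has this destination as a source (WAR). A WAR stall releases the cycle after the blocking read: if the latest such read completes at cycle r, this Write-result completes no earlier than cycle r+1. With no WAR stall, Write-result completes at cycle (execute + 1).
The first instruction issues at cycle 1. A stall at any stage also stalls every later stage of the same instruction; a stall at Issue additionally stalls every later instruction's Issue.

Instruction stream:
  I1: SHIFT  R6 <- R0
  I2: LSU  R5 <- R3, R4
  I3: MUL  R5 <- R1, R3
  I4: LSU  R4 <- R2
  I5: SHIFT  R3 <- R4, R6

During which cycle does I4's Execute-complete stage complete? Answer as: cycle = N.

I1  is:1  ro:2  ex:3  wr:4
I2  is:2  ro:3  ex:4  wr:5
I3  is:6  ro:7  ex:13  wr:14  — WAW R5: wait I2 write@5
I4  is:7  ro:8  ex:9  wr:10
I5  is:8  ro:11  ex:12  wr:13  — RAW R4: wait I4 write@10

cycle = 9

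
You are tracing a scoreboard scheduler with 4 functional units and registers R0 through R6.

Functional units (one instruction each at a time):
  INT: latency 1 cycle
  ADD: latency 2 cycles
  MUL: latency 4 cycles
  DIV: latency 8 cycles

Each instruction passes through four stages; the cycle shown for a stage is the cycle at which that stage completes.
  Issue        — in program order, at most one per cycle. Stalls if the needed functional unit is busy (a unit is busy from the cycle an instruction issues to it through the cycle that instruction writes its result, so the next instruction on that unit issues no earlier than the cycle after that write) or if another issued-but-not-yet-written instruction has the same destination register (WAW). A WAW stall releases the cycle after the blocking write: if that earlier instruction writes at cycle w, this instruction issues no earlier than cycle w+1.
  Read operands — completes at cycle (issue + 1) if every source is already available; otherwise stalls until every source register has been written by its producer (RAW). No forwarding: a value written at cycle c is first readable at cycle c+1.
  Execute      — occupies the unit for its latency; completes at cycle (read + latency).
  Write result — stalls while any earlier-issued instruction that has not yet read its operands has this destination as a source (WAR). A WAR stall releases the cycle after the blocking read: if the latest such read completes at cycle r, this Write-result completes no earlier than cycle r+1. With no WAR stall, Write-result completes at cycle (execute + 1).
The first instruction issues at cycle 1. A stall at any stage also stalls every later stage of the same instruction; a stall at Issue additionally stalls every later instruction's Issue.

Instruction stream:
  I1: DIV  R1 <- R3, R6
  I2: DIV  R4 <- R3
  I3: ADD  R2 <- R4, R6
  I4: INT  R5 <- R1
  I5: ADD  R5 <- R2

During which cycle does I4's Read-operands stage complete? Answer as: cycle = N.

cycle 1: I1 issues→DIV
cycle 2: I1 reads
cycle 10: I1 exec-done
cycle 11: I1 writes R1
cycle 12: I2 issues→DIV
cycle 13: I2 reads · I3 issues→ADD
cycle 14: I4 issues→INT
cycle 15: I4 reads
cycle 16: I4 exec-done
cycle 17: I4 writes R5
cycle 21: I2 exec-done
cycle 22: I2 writes R4
cycle 23: I3 reads
cycle 25: I3 exec-done
cycle 26: I3 writes R2
cycle 27: I5 issues→ADD
cycle 28: I5 reads
cycle 30: I5 exec-done
cycle 31: I5 writes R5

cycle = 15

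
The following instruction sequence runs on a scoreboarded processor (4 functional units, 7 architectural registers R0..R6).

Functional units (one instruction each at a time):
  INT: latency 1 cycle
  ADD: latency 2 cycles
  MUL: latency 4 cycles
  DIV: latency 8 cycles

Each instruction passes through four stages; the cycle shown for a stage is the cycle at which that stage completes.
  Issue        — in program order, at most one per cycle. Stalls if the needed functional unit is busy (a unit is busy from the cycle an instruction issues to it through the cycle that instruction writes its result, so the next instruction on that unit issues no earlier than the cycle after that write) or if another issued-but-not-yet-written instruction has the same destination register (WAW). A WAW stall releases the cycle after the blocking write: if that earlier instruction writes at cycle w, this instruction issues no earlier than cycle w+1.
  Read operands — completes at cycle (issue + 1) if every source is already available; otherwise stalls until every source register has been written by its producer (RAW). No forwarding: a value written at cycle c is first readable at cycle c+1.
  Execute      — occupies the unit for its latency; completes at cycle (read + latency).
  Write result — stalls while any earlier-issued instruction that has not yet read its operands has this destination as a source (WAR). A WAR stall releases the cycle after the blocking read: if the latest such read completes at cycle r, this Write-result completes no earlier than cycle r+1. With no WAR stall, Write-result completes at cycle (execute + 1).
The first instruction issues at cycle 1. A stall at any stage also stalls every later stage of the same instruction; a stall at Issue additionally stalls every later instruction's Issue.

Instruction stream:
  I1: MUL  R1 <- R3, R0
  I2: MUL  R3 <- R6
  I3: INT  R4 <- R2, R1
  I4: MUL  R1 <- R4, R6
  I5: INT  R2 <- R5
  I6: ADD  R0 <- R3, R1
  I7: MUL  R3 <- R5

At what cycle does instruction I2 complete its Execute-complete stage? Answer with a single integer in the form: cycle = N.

  I1 | 1 | 2 | 6 | 7
  I2 | 8 | 9 | 13 | 14   struct: MUL busy until I1 writes@7
  I3 | 9 | 10 | 11 | 12
  I4 | 15 | 16 | 20 | 21   struct: MUL busy until I2 writes@14
  I5 | 16 | 17 | 18 | 19
  I6 | 17 | 22 | 24 | 25   RAW R1: wait I4 write@21
  I7 | 22 | 23 | 27 | 28   struct: MUL busy until I4 writes@21

cycle = 13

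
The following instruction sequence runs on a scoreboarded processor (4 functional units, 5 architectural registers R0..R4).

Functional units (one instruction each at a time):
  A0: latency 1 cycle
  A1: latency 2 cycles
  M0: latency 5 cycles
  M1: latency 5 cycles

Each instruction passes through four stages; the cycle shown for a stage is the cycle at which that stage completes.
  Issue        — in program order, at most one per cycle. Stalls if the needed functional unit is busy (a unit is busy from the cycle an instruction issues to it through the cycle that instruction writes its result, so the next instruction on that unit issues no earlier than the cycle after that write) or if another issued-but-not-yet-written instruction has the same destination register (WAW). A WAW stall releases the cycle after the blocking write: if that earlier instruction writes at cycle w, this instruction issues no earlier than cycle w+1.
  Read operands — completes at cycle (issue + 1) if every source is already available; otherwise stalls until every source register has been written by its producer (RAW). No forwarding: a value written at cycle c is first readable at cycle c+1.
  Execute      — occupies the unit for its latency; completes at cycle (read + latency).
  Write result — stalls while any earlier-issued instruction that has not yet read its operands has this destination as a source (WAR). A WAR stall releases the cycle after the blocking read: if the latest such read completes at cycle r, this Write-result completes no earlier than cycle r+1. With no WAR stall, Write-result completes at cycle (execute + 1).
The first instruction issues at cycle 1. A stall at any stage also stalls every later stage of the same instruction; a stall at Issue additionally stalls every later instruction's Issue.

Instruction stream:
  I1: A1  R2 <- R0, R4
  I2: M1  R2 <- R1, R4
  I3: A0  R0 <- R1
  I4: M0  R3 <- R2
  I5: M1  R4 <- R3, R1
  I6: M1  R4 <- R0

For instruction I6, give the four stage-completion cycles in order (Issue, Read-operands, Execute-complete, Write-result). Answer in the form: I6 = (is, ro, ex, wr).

I6 = (28, 29, 34, 35)

  I1 | 1 | 2 | 4 | 5
  I2 | 6 | 7 | 12 | 13   WAW R2: wait I1 write@5
  I3 | 7 | 8 | 9 | 10
  I4 | 8 | 14 | 19 | 20   RAW R2: wait I2 write@13
  I5 | 14 | 21 | 26 | 27   struct: M1 busy until I2 writes@13 · RAW R3: wait I4 write@20
  I6 | 28 | 29 | 34 | 35   struct: M1 busy until I5 writes@27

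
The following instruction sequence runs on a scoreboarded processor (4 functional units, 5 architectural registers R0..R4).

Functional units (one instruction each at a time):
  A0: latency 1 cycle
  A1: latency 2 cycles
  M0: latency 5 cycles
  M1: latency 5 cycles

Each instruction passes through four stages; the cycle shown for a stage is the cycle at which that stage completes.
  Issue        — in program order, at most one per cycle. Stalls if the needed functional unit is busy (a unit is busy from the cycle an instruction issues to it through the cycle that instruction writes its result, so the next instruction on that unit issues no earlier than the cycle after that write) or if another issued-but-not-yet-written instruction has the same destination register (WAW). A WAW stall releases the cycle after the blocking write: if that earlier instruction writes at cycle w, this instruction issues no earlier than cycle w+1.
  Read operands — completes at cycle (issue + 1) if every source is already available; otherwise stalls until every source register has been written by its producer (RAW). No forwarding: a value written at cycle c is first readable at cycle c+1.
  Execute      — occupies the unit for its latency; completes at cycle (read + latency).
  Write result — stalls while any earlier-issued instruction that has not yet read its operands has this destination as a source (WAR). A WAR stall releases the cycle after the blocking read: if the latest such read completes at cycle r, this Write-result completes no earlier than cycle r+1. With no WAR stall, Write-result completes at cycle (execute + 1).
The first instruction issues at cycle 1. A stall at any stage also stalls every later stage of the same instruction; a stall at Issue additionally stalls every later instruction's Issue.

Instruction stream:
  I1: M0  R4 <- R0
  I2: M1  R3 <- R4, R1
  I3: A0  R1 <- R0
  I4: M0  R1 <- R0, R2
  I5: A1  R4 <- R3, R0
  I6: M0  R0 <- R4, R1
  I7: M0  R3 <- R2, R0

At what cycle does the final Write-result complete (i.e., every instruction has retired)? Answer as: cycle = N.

cycle = 34

1) issue 1, read 2, done 7, write 8
2) issue 2, read 9, done 14, write 15  <RAW R4: wait I1 write@8>
3) issue 3, read 4, done 5, write 10  <WAR R1: wait I2 read@9>
4) issue 11, read 12, done 17, write 18  <WAW R1: wait I3 write@10>
5) issue 12, read 16, done 18, write 19  <RAW R3: wait I2 write@15>
6) issue 19, read 20, done 25, write 26  <struct: M0 busy until I4 writes@18>
7) issue 27, read 28, done 33, write 34  <struct: M0 busy until I6 writes@26>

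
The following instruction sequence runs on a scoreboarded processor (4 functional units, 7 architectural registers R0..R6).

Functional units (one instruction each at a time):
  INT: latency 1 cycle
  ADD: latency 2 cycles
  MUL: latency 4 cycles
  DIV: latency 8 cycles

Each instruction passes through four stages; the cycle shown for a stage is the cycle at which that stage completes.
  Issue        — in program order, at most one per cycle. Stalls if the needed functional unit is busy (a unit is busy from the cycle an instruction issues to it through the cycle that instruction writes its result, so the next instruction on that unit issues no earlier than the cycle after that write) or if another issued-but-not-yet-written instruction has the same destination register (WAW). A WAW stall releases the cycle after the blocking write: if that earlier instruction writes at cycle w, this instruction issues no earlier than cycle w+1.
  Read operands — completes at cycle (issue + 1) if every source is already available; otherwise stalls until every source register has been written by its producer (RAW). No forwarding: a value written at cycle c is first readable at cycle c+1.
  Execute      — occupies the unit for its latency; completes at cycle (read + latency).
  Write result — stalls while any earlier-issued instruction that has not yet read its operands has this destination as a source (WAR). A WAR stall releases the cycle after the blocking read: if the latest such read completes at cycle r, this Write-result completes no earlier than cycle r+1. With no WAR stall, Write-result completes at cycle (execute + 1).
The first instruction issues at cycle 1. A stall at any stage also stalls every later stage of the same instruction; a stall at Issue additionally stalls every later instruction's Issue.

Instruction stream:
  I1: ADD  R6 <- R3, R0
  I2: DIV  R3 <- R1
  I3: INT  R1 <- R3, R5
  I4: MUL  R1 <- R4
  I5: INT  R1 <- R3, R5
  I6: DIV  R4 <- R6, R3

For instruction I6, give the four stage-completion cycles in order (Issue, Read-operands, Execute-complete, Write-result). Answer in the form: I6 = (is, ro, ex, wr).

t=1  I1 issues→ADD
t=2  I1 reads · I2 issues→DIV
t=3  I2 reads · I3 issues→INT
t=4  I1 exec-done
t=5  I1 writes R6
t=11  I2 exec-done
t=12  I2 writes R3
t=13  I3 reads
t=14  I3 exec-done
t=15  I3 writes R1
t=16  I4 issues→MUL
t=17  I4 reads
t=21  I4 exec-done
t=22  I4 writes R1
t=23  I5 issues→INT
t=24  I5 reads · I6 issues→DIV
t=25  I5 exec-done · I6 reads
t=26  I5 writes R1
t=33  I6 exec-done
t=34  I6 writes R4

I6 = (24, 25, 33, 34)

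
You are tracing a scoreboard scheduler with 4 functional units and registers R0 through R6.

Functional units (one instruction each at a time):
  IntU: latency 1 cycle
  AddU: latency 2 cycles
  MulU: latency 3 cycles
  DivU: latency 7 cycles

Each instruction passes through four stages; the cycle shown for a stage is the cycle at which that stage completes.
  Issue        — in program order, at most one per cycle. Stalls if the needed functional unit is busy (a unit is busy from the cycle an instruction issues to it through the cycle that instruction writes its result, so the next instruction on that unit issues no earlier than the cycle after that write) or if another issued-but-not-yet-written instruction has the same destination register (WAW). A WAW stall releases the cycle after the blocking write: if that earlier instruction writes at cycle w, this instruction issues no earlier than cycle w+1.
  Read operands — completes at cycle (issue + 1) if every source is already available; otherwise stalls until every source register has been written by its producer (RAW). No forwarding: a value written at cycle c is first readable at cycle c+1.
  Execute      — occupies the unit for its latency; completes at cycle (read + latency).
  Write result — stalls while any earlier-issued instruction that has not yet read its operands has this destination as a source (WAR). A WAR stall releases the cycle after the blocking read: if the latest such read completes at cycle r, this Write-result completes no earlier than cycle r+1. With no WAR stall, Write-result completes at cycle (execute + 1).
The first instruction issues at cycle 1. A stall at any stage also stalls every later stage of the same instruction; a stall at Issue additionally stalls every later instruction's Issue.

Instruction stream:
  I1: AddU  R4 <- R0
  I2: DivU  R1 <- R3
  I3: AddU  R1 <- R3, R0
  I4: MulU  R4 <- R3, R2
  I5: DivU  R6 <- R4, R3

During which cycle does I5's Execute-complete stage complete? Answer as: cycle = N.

c1: issue I1 (AddU)
c2: I1 read-ops | issue I2 (DivU)
c3: I2 read-ops
c4: I1 finished on AddU
c5: I1→R4
c10: I2 finished on DivU
c11: I2→R1
c12: issue I3 (AddU)
c13: I3 read-ops | issue I4 (MulU)
c14: I4 read-ops | issue I5 (DivU)
c15: I3 finished on AddU
c16: I3→R1
c17: I4 finished on MulU
c18: I4→R4
c19: I5 read-ops
c26: I5 finished on DivU
c27: I5→R6

cycle = 26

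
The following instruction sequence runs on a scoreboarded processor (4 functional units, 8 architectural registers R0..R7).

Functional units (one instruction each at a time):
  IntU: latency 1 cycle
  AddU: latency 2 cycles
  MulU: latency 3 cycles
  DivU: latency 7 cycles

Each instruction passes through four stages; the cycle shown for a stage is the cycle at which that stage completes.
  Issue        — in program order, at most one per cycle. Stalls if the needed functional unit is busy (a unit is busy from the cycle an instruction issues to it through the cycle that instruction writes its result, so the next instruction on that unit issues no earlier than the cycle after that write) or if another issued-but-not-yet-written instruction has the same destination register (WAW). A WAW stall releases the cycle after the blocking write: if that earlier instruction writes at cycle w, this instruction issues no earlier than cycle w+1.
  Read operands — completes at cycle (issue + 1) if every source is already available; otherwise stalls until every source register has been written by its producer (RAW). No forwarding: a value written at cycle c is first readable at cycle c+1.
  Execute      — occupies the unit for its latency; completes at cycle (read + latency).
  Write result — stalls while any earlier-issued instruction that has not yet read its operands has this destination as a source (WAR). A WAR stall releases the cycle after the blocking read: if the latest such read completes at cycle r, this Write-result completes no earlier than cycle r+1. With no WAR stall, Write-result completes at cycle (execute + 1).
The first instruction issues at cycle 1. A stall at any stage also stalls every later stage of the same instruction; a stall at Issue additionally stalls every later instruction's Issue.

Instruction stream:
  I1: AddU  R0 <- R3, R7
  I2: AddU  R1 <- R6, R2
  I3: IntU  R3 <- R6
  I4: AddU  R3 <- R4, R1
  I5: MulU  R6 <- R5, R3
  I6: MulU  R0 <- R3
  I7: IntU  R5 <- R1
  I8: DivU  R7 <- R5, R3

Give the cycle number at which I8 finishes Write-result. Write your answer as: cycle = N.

cycle = 34

c1: I1 dispatched to AddU
c2: I1 operands ready
c4: I1 complete
c5: R0←I1
c6: I2 dispatched to AddU
c7: I2 operands ready · I3 dispatched to IntU
c8: I3 operands ready
c9: I2 complete · I3 complete
c10: R1←I2 · R3←I3
c11: I4 dispatched to AddU
c12: I4 operands ready · I5 dispatched to MulU
c14: I4 complete
c15: R3←I4
c16: I5 operands ready
c19: I5 complete
c20: R6←I5
c21: I6 dispatched to MulU
c22: I6 operands ready · I7 dispatched to IntU
c23: I7 operands ready · I8 dispatched to DivU
c24: I7 complete
c25: I6 complete · R5←I7
c26: R0←I6 · I8 operands ready
c33: I8 complete
c34: R7←I8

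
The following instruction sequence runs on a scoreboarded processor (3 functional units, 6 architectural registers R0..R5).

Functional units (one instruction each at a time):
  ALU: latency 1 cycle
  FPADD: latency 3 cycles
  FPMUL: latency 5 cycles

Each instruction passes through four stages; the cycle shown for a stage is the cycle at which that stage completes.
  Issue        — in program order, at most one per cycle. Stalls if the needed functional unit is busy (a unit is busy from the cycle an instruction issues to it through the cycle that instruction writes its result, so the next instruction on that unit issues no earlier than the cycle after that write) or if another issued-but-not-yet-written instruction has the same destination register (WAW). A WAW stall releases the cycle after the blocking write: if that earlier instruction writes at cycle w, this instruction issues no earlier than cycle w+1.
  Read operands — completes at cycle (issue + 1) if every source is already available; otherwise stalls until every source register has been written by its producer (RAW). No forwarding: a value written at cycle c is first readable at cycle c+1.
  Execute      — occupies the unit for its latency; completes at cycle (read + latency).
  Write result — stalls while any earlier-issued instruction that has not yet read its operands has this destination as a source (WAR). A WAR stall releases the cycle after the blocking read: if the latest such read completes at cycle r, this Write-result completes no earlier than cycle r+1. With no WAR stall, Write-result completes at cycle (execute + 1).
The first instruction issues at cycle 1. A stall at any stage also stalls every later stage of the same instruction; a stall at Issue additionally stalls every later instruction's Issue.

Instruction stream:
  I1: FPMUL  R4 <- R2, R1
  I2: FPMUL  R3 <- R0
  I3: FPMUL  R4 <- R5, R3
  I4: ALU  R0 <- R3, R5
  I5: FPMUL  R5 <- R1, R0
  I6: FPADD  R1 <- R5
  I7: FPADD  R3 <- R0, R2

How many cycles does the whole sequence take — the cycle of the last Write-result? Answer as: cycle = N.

1) issue 1, read 2, done 7, write 8
2) issue 9, read 10, done 15, write 16  <struct: FPMUL busy until I1 writes@8>
3) issue 17, read 18, done 23, write 24  <struct: FPMUL busy until I2 writes@16>
4) issue 18, read 19, done 20, write 21
5) issue 25, read 26, done 31, write 32  <struct: FPMUL busy until I3 writes@24>
6) issue 26, read 33, done 36, write 37  <RAW R5: wait I5 write@32>
7) issue 38, read 39, done 42, write 43  <struct: FPADD busy until I6 writes@37>

cycle = 43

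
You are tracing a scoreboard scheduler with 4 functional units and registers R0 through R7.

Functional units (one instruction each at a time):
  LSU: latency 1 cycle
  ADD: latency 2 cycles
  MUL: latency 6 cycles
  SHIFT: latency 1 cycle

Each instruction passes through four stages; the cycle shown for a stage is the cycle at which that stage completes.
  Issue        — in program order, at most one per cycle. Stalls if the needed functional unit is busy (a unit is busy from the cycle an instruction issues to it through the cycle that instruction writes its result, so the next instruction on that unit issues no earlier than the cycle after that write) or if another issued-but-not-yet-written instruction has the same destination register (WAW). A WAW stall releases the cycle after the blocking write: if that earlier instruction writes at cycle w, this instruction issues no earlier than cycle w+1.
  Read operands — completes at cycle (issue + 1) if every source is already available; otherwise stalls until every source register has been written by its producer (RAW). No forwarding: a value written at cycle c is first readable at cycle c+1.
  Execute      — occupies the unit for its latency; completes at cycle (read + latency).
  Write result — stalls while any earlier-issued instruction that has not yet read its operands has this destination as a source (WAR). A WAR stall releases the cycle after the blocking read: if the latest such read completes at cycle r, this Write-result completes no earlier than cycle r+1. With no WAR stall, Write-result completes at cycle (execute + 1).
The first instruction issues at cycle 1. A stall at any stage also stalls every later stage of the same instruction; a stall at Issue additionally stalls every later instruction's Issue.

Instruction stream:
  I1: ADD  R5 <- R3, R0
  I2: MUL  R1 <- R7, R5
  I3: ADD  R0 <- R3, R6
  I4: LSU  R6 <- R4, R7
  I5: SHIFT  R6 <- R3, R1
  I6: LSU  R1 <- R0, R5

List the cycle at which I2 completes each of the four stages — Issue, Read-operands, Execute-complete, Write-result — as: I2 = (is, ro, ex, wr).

t=1  I1 issues→ADD
t=2  I1 reads, I2 issues→MUL
t=4  I1 exec-done
t=5  I1 writes R5
t=6  I2 reads, I3 issues→ADD
t=7  I3 reads, I4 issues→LSU
t=8  I4 reads
t=9  I3 exec-done, I4 exec-done
t=10  I3 writes R0, I4 writes R6
t=11  I5 issues→SHIFT
t=12  I2 exec-done
t=13  I2 writes R1
t=14  I5 reads, I6 issues→LSU
t=15  I5 exec-done, I6 reads
t=16  I5 writes R6, I6 exec-done
t=17  I6 writes R1

I2 = (2, 6, 12, 13)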